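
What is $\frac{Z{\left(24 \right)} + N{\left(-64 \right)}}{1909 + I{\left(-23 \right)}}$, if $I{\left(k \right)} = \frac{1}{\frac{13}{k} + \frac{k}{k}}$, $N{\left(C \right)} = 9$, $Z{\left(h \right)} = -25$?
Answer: $- \frac{160}{19113} \approx -0.0083713$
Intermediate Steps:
$I{\left(k \right)} = \frac{1}{1 + \frac{13}{k}}$ ($I{\left(k \right)} = \frac{1}{\frac{13}{k} + 1} = \frac{1}{1 + \frac{13}{k}}$)
$\frac{Z{\left(24 \right)} + N{\left(-64 \right)}}{1909 + I{\left(-23 \right)}} = \frac{-25 + 9}{1909 - \frac{23}{13 - 23}} = - \frac{16}{1909 - \frac{23}{-10}} = - \frac{16}{1909 - - \frac{23}{10}} = - \frac{16}{1909 + \frac{23}{10}} = - \frac{16}{\frac{19113}{10}} = \left(-16\right) \frac{10}{19113} = - \frac{160}{19113}$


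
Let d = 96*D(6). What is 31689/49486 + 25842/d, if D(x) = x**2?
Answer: 115694533/14251968 ≈ 8.1178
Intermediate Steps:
d = 3456 (d = 96*6**2 = 96*36 = 3456)
31689/49486 + 25842/d = 31689/49486 + 25842/3456 = 31689*(1/49486) + 25842*(1/3456) = 31689/49486 + 4307/576 = 115694533/14251968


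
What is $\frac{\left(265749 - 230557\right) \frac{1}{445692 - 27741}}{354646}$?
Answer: $\frac{17596}{74112325173} \approx 2.3742 \cdot 10^{-7}$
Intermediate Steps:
$\frac{\left(265749 - 230557\right) \frac{1}{445692 - 27741}}{354646} = \frac{35192}{417951} \cdot \frac{1}{354646} = \frac{17596}{74112325173}$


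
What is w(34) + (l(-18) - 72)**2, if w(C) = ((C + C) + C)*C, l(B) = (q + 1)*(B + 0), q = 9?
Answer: 66972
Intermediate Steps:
l(B) = 10*B (l(B) = (9 + 1)*(B + 0) = 10*B)
w(C) = 3*C**2 (w(C) = (2*C + C)*C = (3*C)*C = 3*C**2)
w(34) + (l(-18) - 72)**2 = 3*34**2 + (10*(-18) - 72)**2 = 3*1156 + (-180 - 72)**2 = 3468 + (-252)**2 = 3468 + 63504 = 66972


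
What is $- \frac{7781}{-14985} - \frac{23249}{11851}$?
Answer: $- \frac{256173634}{177587235} \approx -1.4425$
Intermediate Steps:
$- \frac{7781}{-14985} - \frac{23249}{11851} = \left(-7781\right) \left(- \frac{1}{14985}\right) - \frac{23249}{11851} = \frac{7781}{14985} - \frac{23249}{11851} = - \frac{256173634}{177587235}$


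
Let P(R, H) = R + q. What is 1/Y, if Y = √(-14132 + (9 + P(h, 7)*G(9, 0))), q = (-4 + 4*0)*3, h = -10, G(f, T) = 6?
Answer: -I*√14255/14255 ≈ -0.0083756*I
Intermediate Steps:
q = -12 (q = (-4 + 0)*3 = -4*3 = -12)
P(R, H) = -12 + R (P(R, H) = R - 12 = -12 + R)
Y = I*√14255 (Y = √(-14132 + (9 + (-12 - 10)*6)) = √(-14132 + (9 - 22*6)) = √(-14132 + (9 - 132)) = √(-14132 - 123) = √(-14255) = I*√14255 ≈ 119.39*I)
1/Y = 1/(I*√14255) = -I*√14255/14255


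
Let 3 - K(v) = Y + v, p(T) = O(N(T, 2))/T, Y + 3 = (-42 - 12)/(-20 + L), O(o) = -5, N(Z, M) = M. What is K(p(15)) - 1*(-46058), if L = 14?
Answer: 138166/3 ≈ 46055.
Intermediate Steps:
Y = 6 (Y = -3 + (-42 - 12)/(-20 + 14) = -3 - 54/(-6) = -3 - 54*(-⅙) = -3 + 9 = 6)
p(T) = -5/T
K(v) = -3 - v (K(v) = 3 - (6 + v) = 3 + (-6 - v) = -3 - v)
K(p(15)) - 1*(-46058) = (-3 - (-5)/15) - 1*(-46058) = (-3 - (-5)/15) + 46058 = (-3 - 1*(-⅓)) + 46058 = (-3 + ⅓) + 46058 = -8/3 + 46058 = 138166/3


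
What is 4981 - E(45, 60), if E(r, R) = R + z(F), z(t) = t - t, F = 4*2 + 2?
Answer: 4921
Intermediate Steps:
F = 10 (F = 8 + 2 = 10)
z(t) = 0
E(r, R) = R (E(r, R) = R + 0 = R)
4981 - E(45, 60) = 4981 - 1*60 = 4981 - 60 = 4921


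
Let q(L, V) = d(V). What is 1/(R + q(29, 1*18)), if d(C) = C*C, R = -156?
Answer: 1/168 ≈ 0.0059524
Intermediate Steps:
d(C) = C²
q(L, V) = V²
1/(R + q(29, 1*18)) = 1/(-156 + (1*18)²) = 1/(-156 + 18²) = 1/(-156 + 324) = 1/168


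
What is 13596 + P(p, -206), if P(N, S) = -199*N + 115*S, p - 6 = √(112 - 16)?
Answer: -11288 - 796*√6 ≈ -13238.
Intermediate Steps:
p = 6 + 4*√6 (p = 6 + √(112 - 16) = 6 + √96 = 6 + 4*√6 ≈ 15.798)
13596 + P(p, -206) = 13596 + (-199*(6 + 4*√6) + 115*(-206)) = 13596 + ((-1194 - 796*√6) - 23690) = 13596 + (-24884 - 796*√6) = -11288 - 796*√6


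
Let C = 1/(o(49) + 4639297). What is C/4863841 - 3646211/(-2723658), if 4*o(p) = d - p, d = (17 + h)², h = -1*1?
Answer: 329107802119341899777/245837966619247445310 ≈ 1.3387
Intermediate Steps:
h = -1
d = 256 (d = (17 - 1)² = 16² = 256)
o(p) = 64 - p/4 (o(p) = (256 - p)/4 = 64 - p/4)
C = 4/18557395 (C = 1/((64 - ¼*49) + 4639297) = 1/((64 - 49/4) + 4639297) = 1/(207/4 + 4639297) = 1/(18557395/4) = 4/18557395 ≈ 2.1555e-7)
C/4863841 - 3646211/(-2723658) = (4/18557395)/4863841 - 3646211/(-2723658) = (4/18557395)*(1/4863841) - 3646211*(-1/2723658) = 4/90260218654195 + 3646211/2723658 = 329107802119341899777/245837966619247445310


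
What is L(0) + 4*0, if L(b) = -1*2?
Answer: -2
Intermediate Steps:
L(b) = -2
L(0) + 4*0 = -2 + 4*0 = -2 + 0 = -2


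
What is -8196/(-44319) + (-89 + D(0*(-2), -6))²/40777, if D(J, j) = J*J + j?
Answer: 22248099/54763511 ≈ 0.40626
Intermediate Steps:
D(J, j) = j + J² (D(J, j) = J² + j = j + J²)
-8196/(-44319) + (-89 + D(0*(-2), -6))²/40777 = -8196/(-44319) + (-89 + (-6 + (0*(-2))²))²/40777 = -8196*(-1/44319) + (-89 + (-6 + 0²))²*(1/40777) = 2732/14773 + (-89 + (-6 + 0))²*(1/40777) = 2732/14773 + (-89 - 6)²*(1/40777) = 2732/14773 + (-95)²*(1/40777) = 2732/14773 + 9025*(1/40777) = 2732/14773 + 9025/40777 = 22248099/54763511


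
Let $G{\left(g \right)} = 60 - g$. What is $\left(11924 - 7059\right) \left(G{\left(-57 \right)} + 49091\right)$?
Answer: $239396920$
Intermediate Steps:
$\left(11924 - 7059\right) \left(G{\left(-57 \right)} + 49091\right) = \left(11924 - 7059\right) \left(\left(60 - -57\right) + 49091\right) = 4865 \left(\left(60 + 57\right) + 49091\right) = 4865 \left(117 + 49091\right) = 4865 \cdot 49208 = 239396920$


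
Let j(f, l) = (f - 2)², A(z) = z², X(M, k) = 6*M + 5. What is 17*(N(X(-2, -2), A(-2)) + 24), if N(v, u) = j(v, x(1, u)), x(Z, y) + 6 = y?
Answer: 1785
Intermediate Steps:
x(Z, y) = -6 + y
X(M, k) = 5 + 6*M
j(f, l) = (-2 + f)²
N(v, u) = (-2 + v)²
17*(N(X(-2, -2), A(-2)) + 24) = 17*((-2 + (5 + 6*(-2)))² + 24) = 17*((-2 + (5 - 12))² + 24) = 17*((-2 - 7)² + 24) = 17*((-9)² + 24) = 17*(81 + 24) = 17*105 = 1785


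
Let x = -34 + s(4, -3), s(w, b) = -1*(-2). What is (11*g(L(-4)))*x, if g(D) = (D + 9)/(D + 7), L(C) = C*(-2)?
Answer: -5984/15 ≈ -398.93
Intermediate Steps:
L(C) = -2*C
s(w, b) = 2
g(D) = (9 + D)/(7 + D)
x = -32 (x = -34 + 2 = -32)
(11*g(L(-4)))*x = (11*((9 - 2*(-4))/(7 - 2*(-4))))*(-32) = (11*((9 + 8)/(7 + 8)))*(-32) = (11*(17/15))*(-32) = (187/15)*(-32) = -5984/15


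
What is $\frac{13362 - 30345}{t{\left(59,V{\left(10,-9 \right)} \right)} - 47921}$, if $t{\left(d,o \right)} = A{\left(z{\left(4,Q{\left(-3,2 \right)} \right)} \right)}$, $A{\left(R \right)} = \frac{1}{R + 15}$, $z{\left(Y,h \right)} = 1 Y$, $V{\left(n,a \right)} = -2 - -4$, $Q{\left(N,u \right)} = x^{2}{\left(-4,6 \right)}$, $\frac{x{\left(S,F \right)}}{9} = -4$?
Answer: $\frac{322677}{910498} \approx 0.3544$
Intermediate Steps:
$x{\left(S,F \right)} = -36$ ($x{\left(S,F \right)} = 9 \left(-4\right) = -36$)
$Q{\left(N,u \right)} = 1296$ ($Q{\left(N,u \right)} = \left(-36\right)^{2} = 1296$)
$V{\left(n,a \right)} = 2$ ($V{\left(n,a \right)} = -2 + 4 = 2$)
$z{\left(Y,h \right)} = Y$
$A{\left(R \right)} = \frac{1}{15 + R}$
$t{\left(d,o \right)} = \frac{1}{19}$ ($t{\left(d,o \right)} = \frac{1}{15 + 4} = \frac{1}{19}$)
$\frac{13362 - 30345}{t{\left(59,V{\left(10,-9 \right)} \right)} - 47921} = \frac{13362 - 30345}{\frac{1}{19} - 47921} = - \frac{16983}{- \frac{910498}{19}} = \left(-16983\right) \left(- \frac{19}{910498}\right) = \frac{322677}{910498}$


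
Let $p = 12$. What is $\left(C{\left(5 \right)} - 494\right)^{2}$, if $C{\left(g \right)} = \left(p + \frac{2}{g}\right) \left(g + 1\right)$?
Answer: $\frac{4401604}{25} \approx 1.7606 \cdot 10^{5}$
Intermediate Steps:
$C{\left(g \right)} = \left(1 + g\right) \left(12 + \frac{2}{g}\right)$ ($C{\left(g \right)} = \left(12 + \frac{2}{g}\right) \left(g + 1\right) = \left(12 + \frac{2}{g}\right) \left(1 + g\right) = \left(1 + g\right) \left(12 + \frac{2}{g}\right)$)
$\left(C{\left(5 \right)} - 494\right)^{2} = \left(\left(14 + \frac{2}{5} + 12 \cdot 5\right) - 494\right)^{2} = \left(\left(14 + 2 \cdot \frac{1}{5} + 60\right) - 494\right)^{2} = \left(\left(14 + \frac{2}{5} + 60\right) - 494\right)^{2} = \left(\frac{372}{5} - 494\right)^{2} = \left(- \frac{2098}{5}\right)^{2} = \frac{4401604}{25}$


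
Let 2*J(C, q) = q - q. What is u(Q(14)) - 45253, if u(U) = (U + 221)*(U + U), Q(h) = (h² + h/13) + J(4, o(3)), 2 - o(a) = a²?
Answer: 20201183/169 ≈ 1.1953e+5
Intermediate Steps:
o(a) = 2 - a²
J(C, q) = 0 (J(C, q) = (q - q)/2 = (½)*0 = 0)
Q(h) = h² + h/13 (Q(h) = (h² + h/13) + 0 = h² + h/13)
u(U) = 2*U*(221 + U) (u(U) = (221 + U)*(2*U) = 2*U*(221 + U))
u(Q(14)) - 45253 = 2*(14*(1/13 + 14))*(221 + 14*(1/13 + 14)) - 45253 = 2*(14*(183/13))*(221 + 14*(183/13)) - 45253 = 2*(2562/13)*(221 + 2562/13) - 45253 = 2*(2562/13)*(5435/13) - 45253 = 27848940/169 - 45253 = 20201183/169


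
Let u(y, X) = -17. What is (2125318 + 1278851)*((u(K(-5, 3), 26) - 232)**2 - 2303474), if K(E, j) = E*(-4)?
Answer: -7630352900937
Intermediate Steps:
K(E, j) = -4*E
(2125318 + 1278851)*((u(K(-5, 3), 26) - 232)**2 - 2303474) = (2125318 + 1278851)*((-17 - 232)**2 - 2303474) = 3404169*((-249)**2 - 2303474) = 3404169*(62001 - 2303474) = 3404169*(-2241473) = -7630352900937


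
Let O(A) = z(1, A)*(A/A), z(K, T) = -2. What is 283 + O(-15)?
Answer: 281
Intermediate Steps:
O(A) = -2 (O(A) = -2*A/A = -2*1 = -2)
283 + O(-15) = 283 - 2 = 281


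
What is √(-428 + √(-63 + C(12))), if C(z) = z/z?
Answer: √(-428 + I*√62) ≈ 0.1903 + 20.689*I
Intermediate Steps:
C(z) = 1
√(-428 + √(-63 + C(12))) = √(-428 + √(-63 + 1)) = √(-428 + √(-62)) = √(-428 + I*√62)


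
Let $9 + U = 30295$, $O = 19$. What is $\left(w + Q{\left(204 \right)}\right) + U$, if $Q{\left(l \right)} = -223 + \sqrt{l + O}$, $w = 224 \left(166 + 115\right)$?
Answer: $93007 + \sqrt{223} \approx 93022.0$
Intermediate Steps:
$U = 30286$ ($U = -9 + 30295 = 30286$)
$w = 62944$ ($w = 224 \cdot 281 = 62944$)
$Q{\left(l \right)} = -223 + \sqrt{19 + l}$ ($Q{\left(l \right)} = -223 + \sqrt{l + 19} = -223 + \sqrt{19 + l}$)
$\left(w + Q{\left(204 \right)}\right) + U = \left(62944 - \left(223 - \sqrt{19 + 204}\right)\right) + 30286 = \left(62944 - \left(223 - \sqrt{223}\right)\right) + 30286 = \left(62721 + \sqrt{223}\right) + 30286 = 93007 + \sqrt{223}$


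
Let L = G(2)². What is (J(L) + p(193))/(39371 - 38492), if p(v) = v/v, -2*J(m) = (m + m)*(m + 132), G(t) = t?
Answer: -181/293 ≈ -0.61775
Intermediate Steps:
L = 4 (L = 2² = 4)
J(m) = -m*(132 + m) (J(m) = -(m + m)*(m + 132)/2 = -2*m*(132 + m)/2 = -m*(132 + m))
p(v) = 1
(J(L) + p(193))/(39371 - 38492) = (-1*4*(132 + 4) + 1)/(39371 - 38492) = (-1*4*136 + 1)/879 = (-544 + 1)*(1/879) = -543*1/879 = -181/293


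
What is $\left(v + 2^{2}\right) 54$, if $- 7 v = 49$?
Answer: $-162$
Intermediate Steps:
$v = -7$ ($v = \left(- \frac{1}{7}\right) 49 = -7$)
$\left(v + 2^{2}\right) 54 = \left(-7 + 2^{2}\right) 54 = \left(-7 + 4\right) 54 = \left(-3\right) 54 = -162$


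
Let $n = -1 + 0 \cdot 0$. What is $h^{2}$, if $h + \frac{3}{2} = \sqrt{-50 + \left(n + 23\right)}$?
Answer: $\frac{\left(3 - 4 i \sqrt{7}\right)^{2}}{4} \approx -25.75 - 15.875 i$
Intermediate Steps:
$n = -1$ ($n = -1 + 0 = -1$)
$h = - \frac{3}{2} + 2 i \sqrt{7}$ ($h = - \frac{3}{2} + \sqrt{-50 + \left(-1 + 23\right)} = - \frac{3}{2} + \sqrt{-50 + 22} = - \frac{3}{2} + \sqrt{-28} = - \frac{3}{2} + 2 i \sqrt{7} \approx -1.5 + 5.2915 i$)
$h^{2} = \left(- \frac{3}{2} + 2 i \sqrt{7}\right)^{2}$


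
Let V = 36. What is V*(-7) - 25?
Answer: -277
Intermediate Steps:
V*(-7) - 25 = 36*(-7) - 25 = -252 - 25 = -277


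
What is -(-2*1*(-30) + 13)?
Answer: -73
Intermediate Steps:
-(-2*1*(-30) + 13) = -(-2*(-30) + 13) = -(60 + 13) = -1*73 = -73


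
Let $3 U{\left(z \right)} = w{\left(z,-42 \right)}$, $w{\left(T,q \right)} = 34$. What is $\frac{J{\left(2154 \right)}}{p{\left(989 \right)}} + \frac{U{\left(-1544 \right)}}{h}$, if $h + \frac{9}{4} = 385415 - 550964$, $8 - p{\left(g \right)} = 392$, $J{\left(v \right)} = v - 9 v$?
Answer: $\frac{713193697}{15892920} \approx 44.875$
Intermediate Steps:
$J{\left(v \right)} = - 8 v$
$p{\left(g \right)} = -384$ ($p{\left(g \right)} = 8 - 392 = -384$)
$U{\left(z \right)} = \frac{34}{3}$ ($U{\left(z \right)} = \frac{1}{3} \cdot 34 = \frac{34}{3}$)
$h = - \frac{662205}{4}$ ($h = - \frac{9}{4} + \left(385415 - 550964\right) = - \frac{9}{4} - 165549 = - \frac{662205}{4} \approx -1.6555 \cdot 10^{5}$)
$\frac{J{\left(2154 \right)}}{p{\left(989 \right)}} + \frac{U{\left(-1544 \right)}}{h} = \frac{\left(-8\right) 2154}{-384} + \frac{34}{3 \left(- \frac{662205}{4}\right)} = \left(-17232\right) \left(- \frac{1}{384}\right) + \frac{34}{3} \left(- \frac{4}{662205}\right) = \frac{359}{8} - \frac{136}{1986615} = \frac{713193697}{15892920}$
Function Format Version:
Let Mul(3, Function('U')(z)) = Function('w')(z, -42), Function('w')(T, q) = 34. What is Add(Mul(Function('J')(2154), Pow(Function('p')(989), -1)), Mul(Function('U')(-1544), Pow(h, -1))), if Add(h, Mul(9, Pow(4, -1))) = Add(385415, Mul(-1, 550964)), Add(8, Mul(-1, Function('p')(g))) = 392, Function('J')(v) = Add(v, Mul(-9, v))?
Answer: Rational(713193697, 15892920) ≈ 44.875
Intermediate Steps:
Function('J')(v) = Mul(-8, v)
Function('p')(g) = -384 (Function('p')(g) = Add(8, Mul(-1, 392)) = Add(8, -392) = -384)
Function('U')(z) = Rational(34, 3) (Function('U')(z) = Mul(Rational(1, 3), 34) = Rational(34, 3))
h = Rational(-662205, 4) (h = Add(Rational(-9, 4), Add(385415, Mul(-1, 550964))) = Add(Rational(-9, 4), Add(385415, -550964)) = Add(Rational(-9, 4), -165549) = Rational(-662205, 4) ≈ -1.6555e+5)
Add(Mul(Function('J')(2154), Pow(Function('p')(989), -1)), Mul(Function('U')(-1544), Pow(h, -1))) = Add(Mul(Mul(-8, 2154), Pow(-384, -1)), Mul(Rational(34, 3), Pow(Rational(-662205, 4), -1))) = Add(Mul(-17232, Rational(-1, 384)), Mul(Rational(34, 3), Rational(-4, 662205))) = Add(Rational(359, 8), Rational(-136, 1986615)) = Rational(713193697, 15892920)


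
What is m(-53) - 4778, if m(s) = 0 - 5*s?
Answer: -4513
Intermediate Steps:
m(s) = -5*s
m(-53) - 4778 = -5*(-53) - 4778 = 265 - 4778 = -4513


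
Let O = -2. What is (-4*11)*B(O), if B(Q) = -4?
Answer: 176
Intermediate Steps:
(-4*11)*B(O) = -4*11*(-4) = -44*(-4) = 176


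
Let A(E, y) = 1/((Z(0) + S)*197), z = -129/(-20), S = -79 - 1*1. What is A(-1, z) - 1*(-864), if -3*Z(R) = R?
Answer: 13616639/15760 ≈ 864.00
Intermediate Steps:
Z(R) = -R/3
S = -80 (S = -79 - 1 = -80)
z = 129/20 (z = -129*(-1/20) = 129/20 ≈ 6.4500)
A(E, y) = -1/15760 (A(E, y) = 1/(-1/3*0 - 80*197) = (1/197)/(0 - 80) = (1/197)/(-80) = -1/80*1/197 = -1/15760)
A(-1, z) - 1*(-864) = -1/15760 - 1*(-864) = -1/15760 + 864 = 13616639/15760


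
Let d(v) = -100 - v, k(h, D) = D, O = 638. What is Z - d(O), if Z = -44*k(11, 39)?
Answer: -978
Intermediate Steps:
Z = -1716 (Z = -44*39 = -1716)
Z - d(O) = -1716 - (-100 - 1*638) = -1716 - (-100 - 638) = -1716 - 1*(-738) = -1716 + 738 = -978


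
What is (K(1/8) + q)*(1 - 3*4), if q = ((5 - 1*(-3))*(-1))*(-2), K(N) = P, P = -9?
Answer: -77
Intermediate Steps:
K(N) = -9
q = 16 (q = ((5 + 3)*(-1))*(-2) = (8*(-1))*(-2) = -8*(-2) = 16)
(K(1/8) + q)*(1 - 3*4) = (-9 + 16)*(1 - 3*4) = 7*(1 - 12) = 7*(-11) = -77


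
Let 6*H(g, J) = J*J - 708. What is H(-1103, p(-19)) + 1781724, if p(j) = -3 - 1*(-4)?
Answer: 10689637/6 ≈ 1.7816e+6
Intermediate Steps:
p(j) = 1 (p(j) = -3 + 4 = 1)
H(g, J) = -118 + J**2/6 (H(g, J) = (J*J - 708)/6 = (J**2 - 708)/6 = (-708 + J**2)/6 = -118 + J**2/6)
H(-1103, p(-19)) + 1781724 = (-118 + (1/6)*1**2) + 1781724 = (-118 + (1/6)*1) + 1781724 = (-118 + 1/6) + 1781724 = -707/6 + 1781724 = 10689637/6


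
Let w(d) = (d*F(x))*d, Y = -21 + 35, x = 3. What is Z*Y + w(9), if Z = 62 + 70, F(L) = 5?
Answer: 2253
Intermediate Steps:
Y = 14
w(d) = 5*d² (w(d) = (d*5)*d = (5*d)*d = 5*d²)
Z = 132
Z*Y + w(9) = 132*14 + 5*9² = 1848 + 5*81 = 1848 + 405 = 2253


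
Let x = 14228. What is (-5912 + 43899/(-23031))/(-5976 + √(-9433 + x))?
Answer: 30146301848/30458737193 + 45401057*√4795/274128634737 ≈ 1.0012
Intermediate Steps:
(-5912 + 43899/(-23031))/(-5976 + √(-9433 + x)) = (-5912 + 43899/(-23031))/(-5976 + √(-9433 + 14228)) = (-5912 + 43899*(-1/23031))/(-5976 + √4795) = (-5912 - 14633/7677)/(-5976 + √4795) = -45401057/(7677*(-5976 + √4795))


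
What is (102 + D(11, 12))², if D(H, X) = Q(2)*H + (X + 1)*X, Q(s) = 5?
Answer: 97969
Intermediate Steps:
D(H, X) = 5*H + X*(1 + X) (D(H, X) = 5*H + (X + 1)*X = 5*H + (1 + X)*X = 5*H + X*(1 + X))
(102 + D(11, 12))² = (102 + (12 + 12² + 5*11))² = (102 + (12 + 144 + 55))² = (102 + 211)² = 313² = 97969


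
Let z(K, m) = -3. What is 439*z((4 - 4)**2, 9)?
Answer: -1317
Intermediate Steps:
439*z((4 - 4)**2, 9) = 439*(-3) = -1317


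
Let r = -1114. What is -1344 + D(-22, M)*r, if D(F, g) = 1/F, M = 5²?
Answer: -14227/11 ≈ -1293.4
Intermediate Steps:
M = 25
-1344 + D(-22, M)*r = -1344 - 1114/(-22) = -1344 - 1/22*(-1114) = -1344 + 557/11 = -14227/11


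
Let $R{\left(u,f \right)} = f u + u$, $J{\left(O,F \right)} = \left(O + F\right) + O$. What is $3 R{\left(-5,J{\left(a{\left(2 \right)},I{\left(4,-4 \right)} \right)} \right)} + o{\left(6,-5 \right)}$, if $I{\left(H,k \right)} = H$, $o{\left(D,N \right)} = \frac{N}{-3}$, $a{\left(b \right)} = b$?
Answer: $- \frac{400}{3} \approx -133.33$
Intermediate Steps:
$o{\left(D,N \right)} = - \frac{N}{3}$ ($o{\left(D,N \right)} = N \left(- \frac{1}{3}\right) = - \frac{N}{3}$)
$J{\left(O,F \right)} = F + 2 O$ ($J{\left(O,F \right)} = \left(F + O\right) + O = F + 2 O$)
$R{\left(u,f \right)} = u + f u$
$3 R{\left(-5,J{\left(a{\left(2 \right)},I{\left(4,-4 \right)} \right)} \right)} + o{\left(6,-5 \right)} = 3 \left(- 5 \left(1 + \left(4 + 2 \cdot 2\right)\right)\right) - - \frac{5}{3} = 3 \left(- 5 \left(1 + \left(4 + 4\right)\right)\right) + \frac{5}{3} = 3 \left(- 5 \left(1 + 8\right)\right) + \frac{5}{3} = 3 \left(\left(-5\right) 9\right) + \frac{5}{3} = 3 \left(-45\right) + \frac{5}{3} = -135 + \frac{5}{3} = - \frac{400}{3}$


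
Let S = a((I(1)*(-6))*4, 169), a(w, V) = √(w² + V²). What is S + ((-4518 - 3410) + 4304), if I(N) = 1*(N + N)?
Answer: -3624 + √30865 ≈ -3448.3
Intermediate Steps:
I(N) = 2*N (I(N) = 1*(2*N) = 2*N)
a(w, V) = √(V² + w²)
S = √30865 (S = √(169² + (((2*1)*(-6))*4)²) = √(28561 + ((2*(-6))*4)²) = √(28561 + (-12*4)²) = √(28561 + (-48)²) = √(28561 + 2304) = √30865 ≈ 175.68)
S + ((-4518 - 3410) + 4304) = √30865 + ((-4518 - 3410) + 4304) = √30865 + (-7928 + 4304) = √30865 - 3624 = -3624 + √30865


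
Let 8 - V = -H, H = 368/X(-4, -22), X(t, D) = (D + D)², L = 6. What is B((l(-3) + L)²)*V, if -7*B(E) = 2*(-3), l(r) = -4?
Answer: 5946/847 ≈ 7.0201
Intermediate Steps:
X(t, D) = 4*D² (X(t, D) = (2*D)² = 4*D²)
B(E) = 6/7 (B(E) = -2*(-3)/7 = -⅐*(-6) = 6/7)
H = 23/121 (H = 368/((4*(-22)²)) = 368/((4*484)) = 368/1936 = 368*(1/1936) = 23/121 ≈ 0.19008)
V = 991/121 (V = 8 - (-1)*23/121 = 8 - 1*(-23/121) = 8 + 23/121 = 991/121 ≈ 8.1901)
B((l(-3) + L)²)*V = (6/7)*(991/121) = 5946/847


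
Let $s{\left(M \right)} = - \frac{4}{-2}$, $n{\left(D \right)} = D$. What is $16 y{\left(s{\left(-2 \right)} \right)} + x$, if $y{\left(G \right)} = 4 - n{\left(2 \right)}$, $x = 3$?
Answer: $35$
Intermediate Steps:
$s{\left(M \right)} = 2$ ($s{\left(M \right)} = \left(-4\right) \left(- \frac{1}{2}\right) = 2$)
$y{\left(G \right)} = 2$ ($y{\left(G \right)} = 4 - 2 = 2$)
$16 y{\left(s{\left(-2 \right)} \right)} + x = 16 \cdot 2 + 3 = 32 + 3 = 35$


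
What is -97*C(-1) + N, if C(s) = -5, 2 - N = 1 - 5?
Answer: 491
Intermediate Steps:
N = 6 (N = 2 - (1 - 5) = 2 - 1*(-4) = 2 + 4 = 6)
-97*C(-1) + N = -97*(-5) + 6 = 485 + 6 = 491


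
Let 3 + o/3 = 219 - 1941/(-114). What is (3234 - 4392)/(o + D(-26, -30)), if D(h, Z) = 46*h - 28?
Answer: 14668/6649 ≈ 2.2060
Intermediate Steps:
o = 26565/38 (o = -9 + 3*(219 - 1941/(-114)) = -9 + 3*(219 - 1941*(-1)/114) = -9 + 3*(219 - 1*(-647/38)) = -9 + 3*(219 + 647/38) = -9 + 3*(8969/38) = -9 + 26907/38 = 26565/38 ≈ 699.08)
D(h, Z) = -28 + 46*h
(3234 - 4392)/(o + D(-26, -30)) = (3234 - 4392)/(26565/38 + (-28 + 46*(-26))) = -1158/(26565/38 + (-28 - 1196)) = -1158/(26565/38 - 1224) = -1158/(-19947/38) = -1158*(-38/19947) = 14668/6649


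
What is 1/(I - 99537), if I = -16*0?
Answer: -1/99537 ≈ -1.0047e-5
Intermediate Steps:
I = 0
1/(I - 99537) = 1/(0 - 99537) = 1/(-99537) = -1/99537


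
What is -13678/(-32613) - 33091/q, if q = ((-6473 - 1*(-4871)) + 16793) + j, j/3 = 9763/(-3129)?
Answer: -14428867263/8196966950 ≈ -1.7603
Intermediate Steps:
j = -9763/1043 (j = 3*(9763/(-3129)) = 3*(9763*(-1/3129)) = 3*(-9763/3129) = -9763/1043 ≈ -9.3605)
q = 15834450/1043 (q = ((-6473 - 1*(-4871)) + 16793) - 9763/1043 = ((-6473 + 4871) + 16793) - 9763/1043 = (-1602 + 16793) - 9763/1043 = 15191 - 9763/1043 = 15834450/1043 ≈ 15182.)
-13678/(-32613) - 33091/q = -13678/(-32613) - 33091/15834450/1043 = -13678*(-1/32613) - 33091*1043/15834450 = 1954/4659 - 34513913/15834450 = -14428867263/8196966950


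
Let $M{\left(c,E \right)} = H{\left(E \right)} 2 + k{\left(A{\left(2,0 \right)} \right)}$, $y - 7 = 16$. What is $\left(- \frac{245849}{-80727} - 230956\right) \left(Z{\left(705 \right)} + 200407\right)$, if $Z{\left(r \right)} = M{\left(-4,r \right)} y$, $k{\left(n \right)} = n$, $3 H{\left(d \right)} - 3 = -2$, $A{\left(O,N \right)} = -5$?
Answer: $- \frac{11203673394108286}{242181} \approx -4.6262 \cdot 10^{10}$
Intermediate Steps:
$y = 23$ ($y = 7 + 16 = 23$)
$H{\left(d \right)} = \frac{1}{3}$ ($H{\left(d \right)} = 1 + \frac{1}{3} \left(-2\right) = 1 - \frac{2}{3} = \frac{1}{3}$)
$M{\left(c,E \right)} = - \frac{13}{3}$ ($M{\left(c,E \right)} = \frac{1}{3} \cdot 2 - 5 = \frac{2}{3} - 5 = - \frac{13}{3}$)
$Z{\left(r \right)} = - \frac{299}{3}$ ($Z{\left(r \right)} = \left(- \frac{13}{3}\right) 23 = - \frac{299}{3}$)
$\left(- \frac{245849}{-80727} - 230956\right) \left(Z{\left(705 \right)} + 200407\right) = \left(- \frac{245849}{-80727} - 230956\right) \left(- \frac{299}{3} + 200407\right) = \left(\left(-245849\right) \left(- \frac{1}{80727}\right) - 230956\right) \frac{600922}{3} = \left(\frac{245849}{80727} - 230956\right) \frac{600922}{3} = \left(- \frac{18644139163}{80727}\right) \frac{600922}{3} = - \frac{11203673394108286}{242181}$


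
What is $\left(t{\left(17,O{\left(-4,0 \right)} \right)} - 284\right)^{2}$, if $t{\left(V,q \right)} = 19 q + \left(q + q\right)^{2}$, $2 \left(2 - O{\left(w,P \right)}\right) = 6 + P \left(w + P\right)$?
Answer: $89401$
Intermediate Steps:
$O{\left(w,P \right)} = -1 - \frac{P \left(P + w\right)}{2}$ ($O{\left(w,P \right)} = 2 - \frac{6 + P \left(w + P\right)}{2} = 2 - \frac{6 + P \left(P + w\right)}{2} = 2 - \left(3 + \frac{P \left(P + w\right)}{2}\right) = -1 - \frac{P \left(P + w\right)}{2}$)
$t{\left(V,q \right)} = 4 q^{2} + 19 q$ ($t{\left(V,q \right)} = 19 q + \left(2 q\right)^{2} = 19 q + 4 q^{2} = 4 q^{2} + 19 q$)
$\left(t{\left(17,O{\left(-4,0 \right)} \right)} - 284\right)^{2} = \left(\left(-1 - \frac{0^{2}}{2} - 0 \left(-4\right)\right) \left(19 + 4 \left(-1 - \frac{0^{2}}{2} - 0 \left(-4\right)\right)\right) - 284\right)^{2} = \left(\left(-1 - 0 + 0\right) \left(19 + 4 \left(-1 - 0 + 0\right)\right) - 284\right)^{2} = \left(\left(-1 + 0 + 0\right) \left(19 + 4 \left(-1 + 0 + 0\right)\right) - 284\right)^{2} = \left(- (19 + 4 \left(-1\right)) - 284\right)^{2} = \left(- (19 - 4) - 284\right)^{2} = \left(\left(-1\right) 15 - 284\right)^{2} = \left(-15 - 284\right)^{2} = \left(-299\right)^{2} = 89401$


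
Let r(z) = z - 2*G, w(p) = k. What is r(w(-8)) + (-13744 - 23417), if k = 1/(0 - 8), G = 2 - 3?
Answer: -297273/8 ≈ -37159.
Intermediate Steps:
G = -1
k = -1/8 (k = 1/(-8) = -1/8 ≈ -0.12500)
w(p) = -1/8
r(z) = 2 + z (r(z) = z - 2*(-1) = z + 2 = 2 + z)
r(w(-8)) + (-13744 - 23417) = (2 - 1/8) + (-13744 - 23417) = 15/8 - 37161 = -297273/8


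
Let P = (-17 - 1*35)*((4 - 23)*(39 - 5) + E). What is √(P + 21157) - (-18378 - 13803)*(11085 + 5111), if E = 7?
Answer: 521203476 + √54385 ≈ 5.2120e+8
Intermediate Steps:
P = 33228 (P = (-17 - 1*35)*((4 - 23)*(39 - 5) + 7) = (-17 - 35)*(-19*34 + 7) = -52*(-646 + 7) = -52*(-639) = 33228)
√(P + 21157) - (-18378 - 13803)*(11085 + 5111) = √(33228 + 21157) - (-18378 - 13803)*(11085 + 5111) = √54385 - (-32181)*16196 = √54385 - 1*(-521203476) = √54385 + 521203476 = 521203476 + √54385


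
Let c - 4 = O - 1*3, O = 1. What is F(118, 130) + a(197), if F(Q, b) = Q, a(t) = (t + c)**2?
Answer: 39719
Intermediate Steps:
c = 2 (c = 4 + (1 - 1*3) = 4 + (1 - 3) = 4 - 2 = 2)
a(t) = (2 + t)**2 (a(t) = (t + 2)**2 = (2 + t)**2)
F(118, 130) + a(197) = 118 + (2 + 197)**2 = 118 + 199**2 = 118 + 39601 = 39719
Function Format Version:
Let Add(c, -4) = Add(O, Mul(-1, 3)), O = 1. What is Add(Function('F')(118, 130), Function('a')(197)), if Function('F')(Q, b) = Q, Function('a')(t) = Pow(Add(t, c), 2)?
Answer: 39719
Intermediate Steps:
c = 2 (c = Add(4, Add(1, Mul(-1, 3))) = Add(4, Add(1, -3)) = Add(4, -2) = 2)
Function('a')(t) = Pow(Add(2, t), 2) (Function('a')(t) = Pow(Add(t, 2), 2) = Pow(Add(2, t), 2))
Add(Function('F')(118, 130), Function('a')(197)) = Add(118, Pow(Add(2, 197), 2)) = Add(118, Pow(199, 2)) = Add(118, 39601) = 39719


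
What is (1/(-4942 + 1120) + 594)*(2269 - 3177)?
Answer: -1030701218/1911 ≈ -5.3935e+5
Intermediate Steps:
(1/(-4942 + 1120) + 594)*(2269 - 3177) = (1/(-3822) + 594)*(-908) = (-1/3822 + 594)*(-908) = (2270267/3822)*(-908) = -1030701218/1911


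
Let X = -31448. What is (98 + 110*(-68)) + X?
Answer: -38830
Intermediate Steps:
(98 + 110*(-68)) + X = (98 + 110*(-68)) - 31448 = (98 - 7480) - 31448 = -7382 - 31448 = -38830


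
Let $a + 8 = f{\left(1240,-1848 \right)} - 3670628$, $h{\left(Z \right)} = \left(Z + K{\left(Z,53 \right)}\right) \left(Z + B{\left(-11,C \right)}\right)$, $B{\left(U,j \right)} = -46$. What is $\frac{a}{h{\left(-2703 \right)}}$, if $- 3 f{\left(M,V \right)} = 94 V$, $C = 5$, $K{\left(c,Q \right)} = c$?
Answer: $- \frac{602122}{2476849} \approx -0.2431$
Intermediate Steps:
$f{\left(M,V \right)} = - \frac{94 V}{3}$
$h{\left(Z \right)} = 2 Z \left(-46 + Z\right)$ ($h{\left(Z \right)} = \left(Z + Z\right) \left(Z - 46\right) = 2 Z \left(-46 + Z\right)$)
$a = -3612732$ ($a = -8 - 3612724 = -3612732$)
$\frac{a}{h{\left(-2703 \right)}} = - \frac{3612732}{2 \left(-2703\right) \left(-46 - 2703\right)} = - \frac{3612732}{2 \left(-2703\right) \left(-2749\right)} = - \frac{3612732}{14861094} = \left(-3612732\right) \frac{1}{14861094} = - \frac{602122}{2476849}$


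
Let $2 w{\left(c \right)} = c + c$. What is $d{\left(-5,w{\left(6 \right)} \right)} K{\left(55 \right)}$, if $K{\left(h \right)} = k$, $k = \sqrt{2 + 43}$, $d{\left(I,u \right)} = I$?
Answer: $- 15 \sqrt{5} \approx -33.541$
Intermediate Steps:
$w{\left(c \right)} = c$ ($w{\left(c \right)} = \frac{c + c}{2} = \frac{2 c}{2} = c$)
$k = 3 \sqrt{5}$ ($k = \sqrt{45} = 3 \sqrt{5} \approx 6.7082$)
$K{\left(h \right)} = 3 \sqrt{5}$
$d{\left(-5,w{\left(6 \right)} \right)} K{\left(55 \right)} = - 5 \cdot 3 \sqrt{5} = - 15 \sqrt{5}$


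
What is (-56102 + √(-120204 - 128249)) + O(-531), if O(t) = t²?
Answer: 225859 + I*√248453 ≈ 2.2586e+5 + 498.45*I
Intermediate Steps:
(-56102 + √(-120204 - 128249)) + O(-531) = (-56102 + √(-120204 - 128249)) + (-531)² = (-56102 + √(-248453)) + 281961 = (-56102 + I*√248453) + 281961 = 225859 + I*√248453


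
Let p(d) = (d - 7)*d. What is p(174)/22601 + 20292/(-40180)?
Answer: 177232737/227027045 ≈ 0.78067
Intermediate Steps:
p(d) = d*(-7 + d) (p(d) = (-7 + d)*d = d*(-7 + d))
p(174)/22601 + 20292/(-40180) = (174*(-7 + 174))/22601 + 20292/(-40180) = (174*167)*(1/22601) + 20292*(-1/40180) = 29058*(1/22601) - 5073/10045 = 29058/22601 - 5073/10045 = 177232737/227027045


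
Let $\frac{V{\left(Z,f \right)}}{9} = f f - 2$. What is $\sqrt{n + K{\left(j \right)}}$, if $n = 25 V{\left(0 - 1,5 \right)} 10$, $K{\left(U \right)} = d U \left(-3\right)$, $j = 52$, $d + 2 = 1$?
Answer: $\sqrt{51906} \approx 227.83$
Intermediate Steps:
$d = -1$ ($d = -2 + 1 = -1$)
$K{\left(U \right)} = 3 U$ ($K{\left(U \right)} = - U \left(-3\right) = 3 U$)
$V{\left(Z,f \right)} = -18 + 9 f^{2}$ ($V{\left(Z,f \right)} = 9 \left(f f - 2\right) = 9 \left(f^{2} - 2\right) = 9 \left(-2 + f^{2}\right) = -18 + 9 f^{2}$)
$n = 51750$ ($n = 25 \left(-18 + 9 \cdot 5^{2}\right) 10 = 25 \left(-18 + 9 \cdot 25\right) 10 = 25 \left(-18 + 225\right) 10 = 25 \cdot 207 \cdot 10 = 5175 \cdot 10 = 51750$)
$\sqrt{n + K{\left(j \right)}} = \sqrt{51750 + 3 \cdot 52} = \sqrt{51750 + 156} = \sqrt{51906}$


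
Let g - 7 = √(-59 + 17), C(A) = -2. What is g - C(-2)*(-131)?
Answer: -255 + I*√42 ≈ -255.0 + 6.4807*I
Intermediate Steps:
g = 7 + I*√42 (g = 7 + √(-59 + 17) = 7 + √(-42) = 7 + I*√42 ≈ 7.0 + 6.4807*I)
g - C(-2)*(-131) = (7 + I*√42) - 1*(-2)*(-131) = (7 + I*√42) + 2*(-131) = (7 + I*√42) - 262 = -255 + I*√42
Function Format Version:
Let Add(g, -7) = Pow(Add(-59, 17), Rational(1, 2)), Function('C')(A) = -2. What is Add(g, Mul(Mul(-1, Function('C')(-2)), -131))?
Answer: Add(-255, Mul(I, Pow(42, Rational(1, 2)))) ≈ Add(-255.00, Mul(6.4807, I))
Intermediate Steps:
g = Add(7, Mul(I, Pow(42, Rational(1, 2)))) (g = Add(7, Pow(Add(-59, 17), Rational(1, 2))) = Add(7, Pow(-42, Rational(1, 2))) = Add(7, Mul(I, Pow(42, Rational(1, 2)))) ≈ Add(7.0000, Mul(6.4807, I)))
Add(g, Mul(Mul(-1, Function('C')(-2)), -131)) = Add(Add(7, Mul(I, Pow(42, Rational(1, 2)))), Mul(Mul(-1, -2), -131)) = Add(Add(7, Mul(I, Pow(42, Rational(1, 2)))), Mul(2, -131)) = Add(Add(7, Mul(I, Pow(42, Rational(1, 2)))), -262) = Add(-255, Mul(I, Pow(42, Rational(1, 2))))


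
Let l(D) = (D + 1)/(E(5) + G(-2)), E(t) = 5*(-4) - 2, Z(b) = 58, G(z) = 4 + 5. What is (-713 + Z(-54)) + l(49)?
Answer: -8565/13 ≈ -658.85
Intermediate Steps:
G(z) = 9
E(t) = -22 (E(t) = -20 - 2 = -22)
l(D) = -1/13 - D/13 (l(D) = (D + 1)/(-22 + 9) = (1 + D)/(-13) = (1 + D)*(-1/13) = -1/13 - D/13)
(-713 + Z(-54)) + l(49) = (-713 + 58) + (-1/13 - 1/13*49) = -655 + (-1/13 - 49/13) = -655 - 50/13 = -8565/13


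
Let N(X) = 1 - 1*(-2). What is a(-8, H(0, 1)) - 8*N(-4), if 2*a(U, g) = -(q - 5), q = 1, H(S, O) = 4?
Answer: -22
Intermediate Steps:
N(X) = 3 (N(X) = 1 + 2 = 3)
a(U, g) = 2 (a(U, g) = (-(1 - 5))/2 = (-1*(-4))/2 = (½)*4 = 2)
a(-8, H(0, 1)) - 8*N(-4) = 2 - 8*3 = 2 - 24 = -22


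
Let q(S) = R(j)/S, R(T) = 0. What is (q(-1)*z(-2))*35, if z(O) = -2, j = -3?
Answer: 0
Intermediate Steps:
q(S) = 0 (q(S) = 0/S = 0)
(q(-1)*z(-2))*35 = (0*(-2))*35 = 0*35 = 0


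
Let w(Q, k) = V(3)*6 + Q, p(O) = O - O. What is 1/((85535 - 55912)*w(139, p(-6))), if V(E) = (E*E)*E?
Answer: 1/8916523 ≈ 1.1215e-7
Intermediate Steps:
V(E) = E³ (V(E) = E²*E = E³)
p(O) = 0
w(Q, k) = 162 + Q (w(Q, k) = 3³*6 + Q = 27*6 + Q = 162 + Q)
1/((85535 - 55912)*w(139, p(-6))) = 1/((85535 - 55912)*(162 + 139)) = 1/(29623*301) = (1/29623)*(1/301) = 1/8916523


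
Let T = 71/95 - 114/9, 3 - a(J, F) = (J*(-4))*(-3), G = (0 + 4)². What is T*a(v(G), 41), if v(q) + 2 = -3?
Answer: -71337/95 ≈ -750.92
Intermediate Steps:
G = 16 (G = 4² = 16)
v(q) = -5 (v(q) = -2 - 3 = -5)
a(J, F) = 3 - 12*J (a(J, F) = 3 - J*(-4)*(-3) = 3 - (-4*J)*(-3) = 3 - 12*J)
T = -3397/285 (T = 71*(1/95) - 114*⅑ = 71/95 - 38/3 = -3397/285 ≈ -11.919)
T*a(v(G), 41) = -3397*(3 - 12*(-5))/285 = -3397*(3 + 60)/285 = -3397/285*63 = -71337/95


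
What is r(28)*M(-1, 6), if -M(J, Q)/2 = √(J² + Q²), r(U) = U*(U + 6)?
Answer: -1904*√37 ≈ -11582.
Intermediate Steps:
r(U) = U*(6 + U)
M(J, Q) = -2*√(J² + Q²)
r(28)*M(-1, 6) = (28*(6 + 28))*(-2*√((-1)² + 6²)) = (28*34)*(-2*√(1 + 36)) = 952*(-2*√37) = -1904*√37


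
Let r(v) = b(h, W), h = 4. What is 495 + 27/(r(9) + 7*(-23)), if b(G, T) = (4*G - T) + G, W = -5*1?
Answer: 67293/136 ≈ 494.80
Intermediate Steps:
W = -5
b(G, T) = -T + 5*G (b(G, T) = (-T + 4*G) + G = -T + 5*G)
r(v) = 25 (r(v) = -1*(-5) + 5*4 = 5 + 20 = 25)
495 + 27/(r(9) + 7*(-23)) = 495 + 27/(25 + 7*(-23)) = 495 + 27/(25 - 161) = 495 + 27/(-136) = 495 - 1/136*27 = 495 - 27/136 = 67293/136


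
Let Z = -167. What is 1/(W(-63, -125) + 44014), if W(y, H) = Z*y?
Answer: 1/54535 ≈ 1.8337e-5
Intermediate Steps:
W(y, H) = -167*y
1/(W(-63, -125) + 44014) = 1/(-167*(-63) + 44014) = 1/(10521 + 44014) = 1/54535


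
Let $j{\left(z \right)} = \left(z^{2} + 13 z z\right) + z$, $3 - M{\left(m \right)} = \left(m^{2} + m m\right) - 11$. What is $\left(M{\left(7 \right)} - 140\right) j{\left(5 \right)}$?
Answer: $-79520$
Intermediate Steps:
$M{\left(m \right)} = 14 - 2 m^{2}$ ($M{\left(m \right)} = 3 - \left(\left(m^{2} + m m\right) - 11\right) = 3 - \left(\left(m^{2} + m^{2}\right) - 11\right) = 3 - \left(2 m^{2} - 11\right) = 3 - \left(-11 + 2 m^{2}\right) = 14 - 2 m^{2}$)
$j{\left(z \right)} = z + 14 z^{2}$ ($j{\left(z \right)} = \left(z^{2} + 13 z^{2}\right) + z = 14 z^{2} + z = z + 14 z^{2}$)
$\left(M{\left(7 \right)} - 140\right) j{\left(5 \right)} = \left(\left(14 - 2 \cdot 7^{2}\right) - 140\right) 5 \left(1 + 14 \cdot 5\right) = \left(\left(14 - 98\right) - 140\right) 5 \left(1 + 70\right) = \left(\left(14 - 98\right) - 140\right) 5 \cdot 71 = \left(-84 - 140\right) 355 = \left(-224\right) 355 = -79520$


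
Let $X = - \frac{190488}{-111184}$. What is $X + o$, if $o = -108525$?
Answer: $- \frac{1508256639}{13898} \approx -1.0852 \cdot 10^{5}$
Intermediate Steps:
$X = \frac{23811}{13898}$ ($X = \left(-190488\right) \left(- \frac{1}{111184}\right) = \frac{23811}{13898} \approx 1.7133$)
$X + o = \frac{23811}{13898} - 108525 = - \frac{1508256639}{13898}$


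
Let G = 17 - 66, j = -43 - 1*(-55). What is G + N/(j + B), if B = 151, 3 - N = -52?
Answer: -7932/163 ≈ -48.663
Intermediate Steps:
N = 55 (N = 3 - 1*(-52) = 3 + 52 = 55)
j = 12 (j = -43 + 55 = 12)
G = -49
G + N/(j + B) = -49 + 55/(12 + 151) = -49 + 55/163 = -7932/163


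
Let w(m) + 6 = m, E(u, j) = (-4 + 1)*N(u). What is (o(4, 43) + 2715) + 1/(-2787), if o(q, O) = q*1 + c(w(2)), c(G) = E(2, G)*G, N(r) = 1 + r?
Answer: 7678184/2787 ≈ 2755.0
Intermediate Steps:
E(u, j) = -3 - 3*u (E(u, j) = (-4 + 1)*(1 + u) = -3*(1 + u) = -3 - 3*u)
w(m) = -6 + m
c(G) = -9*G (c(G) = (-3 - 3*2)*G = (-3 - 6)*G = -9*G)
o(q, O) = 36 + q (o(q, O) = q*1 - 9*(-6 + 2) = q - 9*(-4) = q + 36 = 36 + q)
(o(4, 43) + 2715) + 1/(-2787) = ((36 + 4) + 2715) + 1/(-2787) = (40 + 2715) - 1/2787 = 2755 - 1/2787 = 7678184/2787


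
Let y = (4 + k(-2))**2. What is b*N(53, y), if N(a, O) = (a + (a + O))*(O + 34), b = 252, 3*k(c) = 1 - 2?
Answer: 12852700/9 ≈ 1.4281e+6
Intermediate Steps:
k(c) = -1/3 (k(c) = (1 - 2)/3 = (1/3)*(-1) = -1/3)
y = 121/9 (y = (4 - 1/3)**2 = (11/3)**2 = 121/9 ≈ 13.444)
N(a, O) = (34 + O)*(O + 2*a) (N(a, O) = (a + (O + a))*(34 + O) = (O + 2*a)*(34 + O) = (34 + O)*(O + 2*a))
b*N(53, y) = 252*((121/9)**2 + 34*(121/9) + 68*53 + 2*(121/9)*53) = 252*(14641/81 + 4114/9 + 3604 + 12826/9) = 252*(459025/81) = 12852700/9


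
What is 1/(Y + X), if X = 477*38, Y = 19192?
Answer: 1/37318 ≈ 2.6797e-5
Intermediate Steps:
X = 18126
1/(Y + X) = 1/(19192 + 18126) = 1/37318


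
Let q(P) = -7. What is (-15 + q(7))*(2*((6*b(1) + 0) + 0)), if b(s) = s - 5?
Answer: 1056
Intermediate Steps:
b(s) = -5 + s
(-15 + q(7))*(2*((6*b(1) + 0) + 0)) = (-15 - 7)*(2*((6*(-5 + 1) + 0) + 0)) = -44*((6*(-4) + 0) + 0) = -44*((-24 + 0) + 0) = -44*(-24 + 0) = -44*(-24) = -22*(-48) = 1056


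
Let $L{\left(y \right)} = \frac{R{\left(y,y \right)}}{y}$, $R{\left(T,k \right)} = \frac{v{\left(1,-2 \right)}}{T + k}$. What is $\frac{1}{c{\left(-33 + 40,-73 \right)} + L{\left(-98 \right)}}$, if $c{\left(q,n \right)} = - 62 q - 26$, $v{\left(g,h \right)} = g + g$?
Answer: $- \frac{9604}{4417839} \approx -0.0021739$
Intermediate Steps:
$v{\left(g,h \right)} = 2 g$
$c{\left(q,n \right)} = -26 - 62 q$
$R{\left(T,k \right)} = \frac{2}{T + k}$ ($R{\left(T,k \right)} = \frac{2 \cdot 1}{T + k} = \frac{2}{T + k}$)
$L{\left(y \right)} = \frac{1}{y^{2}}$ ($L{\left(y \right)} = \frac{2 \frac{1}{y + y}}{y} = \frac{2 \frac{1}{2 y}}{y} = \frac{1}{y y} = \frac{1}{y^{2}}$)
$\frac{1}{c{\left(-33 + 40,-73 \right)} + L{\left(-98 \right)}} = \frac{1}{\left(-26 - 62 \left(-33 + 40\right)\right) + \frac{1}{9604}} = \frac{1}{\left(-26 - 434\right) + \frac{1}{9604}} = \frac{1}{-460 + \frac{1}{9604}} = \frac{1}{- \frac{4417839}{9604}} = - \frac{9604}{4417839}$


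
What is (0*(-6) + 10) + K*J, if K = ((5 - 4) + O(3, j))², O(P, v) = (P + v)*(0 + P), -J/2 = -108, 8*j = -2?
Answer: 36983/2 ≈ 18492.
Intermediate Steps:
j = -¼ (j = (⅛)*(-2) = -¼ ≈ -0.25000)
J = 216 (J = -2*(-108) = 216)
O(P, v) = P*(P + v) (O(P, v) = (P + v)*P = P*(P + v))
K = 1369/16 (K = ((5 - 4) + 3*(3 - ¼))² = (1 + 3*(11/4))² = (1 + 33/4)² = (37/4)² = 1369/16 ≈ 85.563)
(0*(-6) + 10) + K*J = (0*(-6) + 10) + (1369/16)*216 = (0 + 10) + 36963/2 = 10 + 36963/2 = 36983/2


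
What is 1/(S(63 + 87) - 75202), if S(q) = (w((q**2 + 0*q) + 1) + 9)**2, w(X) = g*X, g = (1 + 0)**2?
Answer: 1/506624898 ≈ 1.9738e-9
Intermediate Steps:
g = 1 (g = 1**2 = 1)
w(X) = X (w(X) = 1*X = X)
S(q) = (10 + q**2)**2 (S(q) = (((q**2 + 0*q) + 1) + 9)**2 = (((q**2 + 0) + 1) + 9)**2 = ((q**2 + 1) + 9)**2 = ((1 + q**2) + 9)**2 = (10 + q**2)**2)
1/(S(63 + 87) - 75202) = 1/((10 + (63 + 87)**2)**2 - 75202) = 1/((10 + 150**2)**2 - 75202) = 1/((10 + 22500)**2 - 75202) = 1/(22510**2 - 75202) = 1/(506700100 - 75202) = 1/506624898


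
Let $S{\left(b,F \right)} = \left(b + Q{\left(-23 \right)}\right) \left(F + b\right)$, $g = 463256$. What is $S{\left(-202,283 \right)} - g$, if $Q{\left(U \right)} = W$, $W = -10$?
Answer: $-480428$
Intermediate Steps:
$Q{\left(U \right)} = -10$
$S{\left(b,F \right)} = \left(-10 + b\right) \left(F + b\right)$ ($S{\left(b,F \right)} = \left(b - 10\right) \left(F + b\right) = \left(-10 + b\right) \left(F + b\right)$)
$S{\left(-202,283 \right)} - g = \left(\left(-202\right)^{2} - 2830 - -2020 + 283 \left(-202\right)\right) - 463256 = \left(40804 - 2830 + 2020 - 57166\right) - 463256 = -17172 - 463256 = -480428$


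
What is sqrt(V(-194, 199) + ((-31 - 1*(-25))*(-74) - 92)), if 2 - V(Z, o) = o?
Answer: sqrt(155) ≈ 12.450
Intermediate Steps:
V(Z, o) = 2 - o
sqrt(V(-194, 199) + ((-31 - 1*(-25))*(-74) - 92)) = sqrt((2 - 1*199) + ((-31 - 1*(-25))*(-74) - 92)) = sqrt((2 - 199) + ((-31 + 25)*(-74) - 92)) = sqrt(-197 + (-6*(-74) - 92)) = sqrt(-197 + (444 - 92)) = sqrt(-197 + 352) = sqrt(155)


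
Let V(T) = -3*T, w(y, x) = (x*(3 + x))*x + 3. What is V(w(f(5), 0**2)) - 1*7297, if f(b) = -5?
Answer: -7306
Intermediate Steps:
w(y, x) = 3 + x**2*(3 + x) (w(y, x) = x**2*(3 + x) + 3 = 3 + x**2*(3 + x))
V(w(f(5), 0**2)) - 1*7297 = -3*(3 + (0**2)**3 + 3*(0**2)**2) - 1*7297 = -3*(3 + 0**3 + 3*0**2) - 7297 = -3*(3 + 0 + 3*0) - 7297 = -3*(3 + 0 + 0) - 7297 = -3*3 - 7297 = -9 - 7297 = -7306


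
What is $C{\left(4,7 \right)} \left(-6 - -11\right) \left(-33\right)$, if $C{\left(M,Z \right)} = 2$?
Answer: $-330$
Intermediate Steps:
$C{\left(4,7 \right)} \left(-6 - -11\right) \left(-33\right) = 2 \left(-6 - -11\right) \left(-33\right) = 2 \left(-6 + 11\right) \left(-33\right) = 2 \cdot 5 \left(-33\right) = 10 \left(-33\right) = -330$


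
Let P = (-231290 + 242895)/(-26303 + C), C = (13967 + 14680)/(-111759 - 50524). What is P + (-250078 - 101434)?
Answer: -1500451382188967/4268558396 ≈ -3.5151e+5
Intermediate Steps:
C = -28647/162283 (C = 28647/(-162283) = 28647*(-1/162283) = -28647/162283 ≈ -0.17652)
P = -1883294215/4268558396 (P = (-231290 + 242895)/(-26303 - 28647/162283) = 11605/(-4268558396/162283) = 11605*(-162283/4268558396) = -1883294215/4268558396 ≈ -0.44120)
P + (-250078 - 101434) = -1883294215/4268558396 + (-250078 - 101434) = -1883294215/4268558396 - 351512 = -1500451382188967/4268558396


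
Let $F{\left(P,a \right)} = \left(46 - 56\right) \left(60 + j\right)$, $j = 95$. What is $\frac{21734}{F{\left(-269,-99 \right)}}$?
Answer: $- \frac{10867}{775} \approx -14.022$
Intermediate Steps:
$F{\left(P,a \right)} = -1550$ ($F{\left(P,a \right)} = \left(46 - 56\right) \left(60 + 95\right) = \left(-10\right) 155 = -1550$)
$\frac{21734}{F{\left(-269,-99 \right)}} = \frac{21734}{-1550} = 21734 \left(- \frac{1}{1550}\right) = - \frac{10867}{775}$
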